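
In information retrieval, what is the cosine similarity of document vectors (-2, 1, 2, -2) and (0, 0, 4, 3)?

With u = (-2, 1, 2, -2), v = (0, 0, 4, 3):
u·v = (-2)·0 + 1·0 + 2·4 + (-2)·3 = 0 + 0 + 8 + (-6) = 2.
|u| = √((-2)² + 1² + 2² + (-2)²) = √13, |v| = √(0² + 0² + 4² + 3²) = √25, so |u||v| = √(13·25) = √325.
cos θ = (u·v)/(|u||v|) = 2/√325 ≈ 0.1109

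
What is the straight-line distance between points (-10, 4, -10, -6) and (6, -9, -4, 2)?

√(Σ(x_i - y_i)²) = √((-10 - 6)² + (4 - (-9))² + (-10 - (-4))² + (-6 - 2)²)
= √((-16)² + 13² + (-6)² + (-8)²) = √(256 + 169 + 36 + 64) = √525 ≈ 22.9129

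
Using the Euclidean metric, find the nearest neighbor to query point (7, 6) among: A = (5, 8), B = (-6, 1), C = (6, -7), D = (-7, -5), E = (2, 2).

Distances: d(A) ≈ 2.8284, d(B) ≈ 13.9284, d(C) ≈ 13.0384, d(D) ≈ 17.8045, d(E) ≈ 6.4031. Nearest: A = (5, 8) with distance 2.8284.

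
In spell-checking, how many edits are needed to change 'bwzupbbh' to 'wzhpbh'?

Let D[i][j] be the edit distance between the first i characters of 'bwzupbbh' and the first j characters of 'wzhpbh', with D[i][0] = i, D[0][j] = j, and D[i][j] = D[i-1][j-1] if the characters match, else 1 + min(D[i-1][j], D[i][j-1], D[i-1][j-1]). Filling the table (rows: prefixes of 'bwzupbbh', columns: prefixes of 'wzhpbh'):
     ε  w  z  h  p  b  h
  ε  0  1  2  3  4  5  6
  b  1  1  2  3  4  4  5
  w  2  1  2  3  4  5  5
  z  3  2  1  2  3  4  5
  u  4  3  2  2  3  4  5
  p  5  4  3  3  2  3  4
  b  6  5  4  4  3  2  3
  b  7  6  5  5  4  3  3
  h  8  7  6  5  5  4  3
The bottom-right entry gives D[8][6] = 3, so no sequence of fewer than 3 edits works. Backtracking through the table gives one optimal edit sequence (3 edits):
  bwzupbbh → wzupbbh (del b @1)
  wzupbbh → wzhpbbh (sub u→h @3)
  wzhpbbh → wzhpbh (del b @5)
Edit distance = 3.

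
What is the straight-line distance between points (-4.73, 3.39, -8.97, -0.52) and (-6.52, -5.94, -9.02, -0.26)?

√(Σ(x_i - y_i)²) = √((-4.73 - (-6.52))² + (3.39 - (-5.94))² + (-8.97 - (-9.02))² + (-0.52 - (-0.26))²)
= √(1.79² + 9.33² + 0.05² + (-0.26)²) = √(3.2041 + 87.0489 + 0.0025 + 0.0676) = √90.3231 ≈ 9.5038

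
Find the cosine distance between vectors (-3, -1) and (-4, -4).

With u = (-3, -1), v = (-4, -4):
u·v = (-3)·(-4) + (-1)·(-4) = 12 + 4 = 16.
|u| = √((-3)² + (-1)²) = √10, |v| = √((-4)² + (-4)²) = √32, so |u||v| = √(10·32) = √320.
cos θ = (u·v)/(|u||v|) = 16/√320 ≈ 0.8944
Cosine distance = 1 - cos θ ≈ 1 - 0.8944 = 0.1056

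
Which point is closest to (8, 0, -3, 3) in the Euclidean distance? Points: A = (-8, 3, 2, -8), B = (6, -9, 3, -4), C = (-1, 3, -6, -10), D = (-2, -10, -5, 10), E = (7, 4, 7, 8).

Distances: d(A) ≈ 20.2731, d(B) ≈ 13.0384, d(C) ≈ 16.3707, d(D) ≈ 15.906, d(E) ≈ 11.9164. Nearest: E = (7, 4, 7, 8) with distance 11.9164.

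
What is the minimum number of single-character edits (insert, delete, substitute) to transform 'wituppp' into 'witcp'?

Let D[i][j] be the edit distance between the first i characters of 'wituppp' and the first j characters of 'witcp', with D[i][0] = i, D[0][j] = j, and D[i][j] = D[i-1][j-1] if the characters match, else 1 + min(D[i-1][j], D[i][j-1], D[i-1][j-1]). Filling the table (rows: prefixes of 'wituppp', columns: prefixes of 'witcp'):
     ε  w  i  t  c  p
  ε  0  1  2  3  4  5
  w  1  0  1  2  3  4
  i  2  1  0  1  2  3
  t  3  2  1  0  1  2
  u  4  3  2  1  1  2
  p  5  4  3  2  2  1
  p  6  5  4  3  3  2
  p  7  6  5  4  4  3
The bottom-right entry gives D[7][5] = 3, so no sequence of fewer than 3 edits works. Backtracking through the table gives one optimal edit sequence (3 edits):
  wituppp → witppp (del u @4)
  witppp → witpp (del p @4)
  witpp → witcp (sub p→c @4)
Edit distance = 3.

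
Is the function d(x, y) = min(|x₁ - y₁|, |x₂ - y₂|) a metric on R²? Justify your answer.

No. d fails identity of indiscernibles: take x = (1, 0) and y = (1, 3). Then d(x,y) = min(|1 - 1|, |0 - 3|) = min(0, 3) = 0, yet x ≠ y.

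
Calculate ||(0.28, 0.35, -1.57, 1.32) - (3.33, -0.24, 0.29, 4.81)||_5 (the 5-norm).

(Σ|x_i - y_i|^5)^(1/5) = (|0.28 - 3.33|^5 + |0.35 - (-0.24)|^5 + |-1.57 - 0.29|^5 + |1.32 - 4.81|^5)^(1/5)
= (3.05^5 + 0.59^5 + 1.86^5 + 3.49^5)^(1/5) ≈ (263.9363 + 0.0715 + 22.262 + 517.7584)^(1/5) = (804.0282)^(1/5) ≈ 3.8111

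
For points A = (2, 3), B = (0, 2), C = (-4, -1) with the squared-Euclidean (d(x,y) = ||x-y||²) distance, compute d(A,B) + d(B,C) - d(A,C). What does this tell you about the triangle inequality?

d(A,B) = 2² + 1² = 5, d(B,C) = 4² + 3² = 25, d(A,C) = 6² + 4² = 52.
d(A,B) + d(B,C) - d(A,C) = 5 + 25 - 52 = 30 - 52 = -22. This is < 0, so the triangle inequality FAILS for these points (squared-Euclidean is not a metric).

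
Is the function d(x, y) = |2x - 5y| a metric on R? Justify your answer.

No. d fails symmetry: d(1, 4) = |2·1 - 5·4| = |-18| = 18, but d(4, 1) = |2·4 - 5·1| = |3| = 3. Since 18 ≠ 3, d(x,y) ≠ d(y,x) in general.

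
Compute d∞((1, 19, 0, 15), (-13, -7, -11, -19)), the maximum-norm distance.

max(|x_i - y_i|) = max(|1 - (-13)|, |19 - (-7)|, |0 - (-11)|, |15 - (-19)|) = max(14, 26, 11, 34) = 34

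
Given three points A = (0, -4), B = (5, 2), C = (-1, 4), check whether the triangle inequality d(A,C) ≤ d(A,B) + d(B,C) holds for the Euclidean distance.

d(A,B) = √(5² + 6²) = √61 ≈ 7.8102, d(B,C) = √(6² + 2²) = √40 ≈ 6.3246, d(A,C) = √(1² + 8²) = √65 ≈ 8.0623.
d(A,C) ≈ 8.0623 ≤ 7.8102 + 6.3246 = 14.1348. Triangle inequality is satisfied.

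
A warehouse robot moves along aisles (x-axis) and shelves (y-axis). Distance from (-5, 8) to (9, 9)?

Σ|x_i - y_i| = |-5 - 9| + |8 - 9| = 14 + 1 = 15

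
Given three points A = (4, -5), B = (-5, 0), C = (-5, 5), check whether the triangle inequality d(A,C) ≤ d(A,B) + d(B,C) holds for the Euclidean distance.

d(A,B) = √(9² + 5²) = √106 ≈ 10.2956, d(B,C) = √(0² + 5²) = √25 = 5, d(A,C) = √(9² + 10²) = √181 ≈ 13.4536.
d(A,C) ≈ 13.4536 ≤ 10.2956 + 5 = 15.2956. Triangle inequality is satisfied.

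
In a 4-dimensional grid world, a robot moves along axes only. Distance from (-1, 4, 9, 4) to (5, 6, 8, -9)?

Σ|x_i - y_i| = |-1 - 5| + |4 - 6| + |9 - 8| + |4 - (-9)| = 6 + 2 + 1 + 13 = 22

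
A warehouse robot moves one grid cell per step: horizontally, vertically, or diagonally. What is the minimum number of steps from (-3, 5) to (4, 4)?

max(|x_i - y_i|) = max(|-3 - 4|, |5 - 4|) = max(7, 1) = 7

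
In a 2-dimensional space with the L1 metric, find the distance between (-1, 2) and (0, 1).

Σ|x_i - y_i| = |-1 - 0| + |2 - 1| = 1 + 1 = 2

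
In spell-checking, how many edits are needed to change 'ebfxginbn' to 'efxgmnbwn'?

Let D[i][j] be the edit distance between the first i characters of 'ebfxginbn' and the first j characters of 'efxgmnbwn', with D[i][0] = i, D[0][j] = j, and D[i][j] = D[i-1][j-1] if the characters match, else 1 + min(D[i-1][j], D[i][j-1], D[i-1][j-1]). Filling the table (rows: prefixes of 'ebfxginbn', columns: prefixes of 'efxgmnbwn'):
     ε  e  f  x  g  m  n  b  w  n
  ε  0  1  2  3  4  5  6  7  8  9
  e  1  0  1  2  3  4  5  6  7  8
  b  2  1  1  2  3  4  5  5  6  7
  f  3  2  1  2  3  4  5  6  6  7
  x  4  3  2  1  2  3  4  5  6  7
  g  5  4  3  2  1  2  3  4  5  6
  i  6  5  4  3  2  2  3  4  5  6
  n  7  6  5  4  3  3  2  3  4  5
  b  8  7  6  5  4  4  3  2  3  4
  n  9  8  7  6  5  5  4  3  3  3
The bottom-right entry gives D[9][9] = 3, so no sequence of fewer than 3 edits works. Backtracking through the table gives one optimal edit sequence (3 edits):
  ebfxginbn → efxginbn (del b @2)
  efxginbn → efxgmnbn (sub i→m @5)
  efxgmnbn → efxgmnbwn (ins w @8)
Edit distance = 3.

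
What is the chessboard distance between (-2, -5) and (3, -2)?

max(|x_i - y_i|) = max(|-2 - 3|, |-5 - (-2)|) = max(5, 3) = 5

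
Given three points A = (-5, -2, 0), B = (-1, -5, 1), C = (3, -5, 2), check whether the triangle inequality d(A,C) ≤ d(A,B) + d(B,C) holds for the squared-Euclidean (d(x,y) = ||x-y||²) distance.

d(A,B) = 4² + 3² + 1² = 26, d(B,C) = 4² + 0² + 1² = 17, d(A,C) = 8² + 3² + 2² = 77.
d(A,C) = 77 > 26 + 17 = 43. Triangle inequality is VIOLATED. (Squared-Euclidean is not a metric — this is a counterexample.)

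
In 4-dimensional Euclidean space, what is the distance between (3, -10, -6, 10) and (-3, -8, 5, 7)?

√(Σ(x_i - y_i)²) = √((3 - (-3))² + (-10 - (-8))² + (-6 - 5)² + (10 - 7)²)
= √(6² + (-2)² + (-11)² + 3²) = √(36 + 4 + 121 + 9) = √170 ≈ 13.0384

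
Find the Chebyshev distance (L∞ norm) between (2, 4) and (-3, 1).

max(|x_i - y_i|) = max(|2 - (-3)|, |4 - 1|) = max(5, 3) = 5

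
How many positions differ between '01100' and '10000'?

Differing positions: 1, 2, 3. Hamming distance = 3.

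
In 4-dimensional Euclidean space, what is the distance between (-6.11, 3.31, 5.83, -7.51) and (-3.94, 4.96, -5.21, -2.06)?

√(Σ(x_i - y_i)²) = √((-6.11 - (-3.94))² + (3.31 - 4.96)² + (5.83 - (-5.21))² + (-7.51 - (-2.06))²)
= √((-2.17)² + (-1.65)² + 11.04² + (-5.45)²) = √(4.7089 + 2.7225 + 121.8816 + 29.7025) = √159.0155 ≈ 12.6101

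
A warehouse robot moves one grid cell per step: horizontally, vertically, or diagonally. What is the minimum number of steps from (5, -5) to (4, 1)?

max(|x_i - y_i|) = max(|5 - 4|, |-5 - 1|) = max(1, 6) = 6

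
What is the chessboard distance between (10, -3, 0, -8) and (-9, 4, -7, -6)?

max(|x_i - y_i|) = max(|10 - (-9)|, |-3 - 4|, |0 - (-7)|, |-8 - (-6)|) = max(19, 7, 7, 2) = 19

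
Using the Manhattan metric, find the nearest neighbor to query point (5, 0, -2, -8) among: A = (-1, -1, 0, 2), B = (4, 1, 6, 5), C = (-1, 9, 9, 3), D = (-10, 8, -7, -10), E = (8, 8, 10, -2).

Distances: d(A) = 19, d(B) = 23, d(C) = 37, d(D) = 30, d(E) = 29. Nearest: A = (-1, -1, 0, 2) with distance 19.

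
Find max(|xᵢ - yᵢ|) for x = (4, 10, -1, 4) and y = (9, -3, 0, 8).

max(|x_i - y_i|) = max(|4 - 9|, |10 - (-3)|, |-1 - 0|, |4 - 8|) = max(5, 13, 1, 4) = 13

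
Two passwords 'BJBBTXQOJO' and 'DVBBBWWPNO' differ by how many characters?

Differing positions: 1, 2, 5, 6, 7, 8, 9. Hamming distance = 7.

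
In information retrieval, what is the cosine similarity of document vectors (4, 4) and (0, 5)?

With u = (4, 4), v = (0, 5):
u·v = 4·0 + 4·5 = 0 + 20 = 20.
|u| = √(4² + 4²) = √32, |v| = √(0² + 5²) = √25, so |u||v| = √(32·25) = √800.
cos θ = (u·v)/(|u||v|) = 20/√800 ≈ 0.7071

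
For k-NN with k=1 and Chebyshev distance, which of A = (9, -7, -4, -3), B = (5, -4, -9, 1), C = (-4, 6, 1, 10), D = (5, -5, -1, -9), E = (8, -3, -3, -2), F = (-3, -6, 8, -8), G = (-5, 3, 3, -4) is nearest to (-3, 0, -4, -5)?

Distances: d(A) = 12, d(B) = 8, d(C) = 15, d(D) = 8, d(E) = 11, d(F) = 12, d(G) = 7. Nearest: G = (-5, 3, 3, -4) with distance 7.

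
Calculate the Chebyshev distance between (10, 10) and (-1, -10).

max(|x_i - y_i|) = max(|10 - (-1)|, |10 - (-10)|) = max(11, 20) = 20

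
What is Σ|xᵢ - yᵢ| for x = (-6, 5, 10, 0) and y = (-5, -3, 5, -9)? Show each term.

Σ|x_i - y_i| = |-6 - (-5)| + |5 - (-3)| + |10 - 5| + |0 - (-9)| = 1 + 8 + 5 + 9 = 23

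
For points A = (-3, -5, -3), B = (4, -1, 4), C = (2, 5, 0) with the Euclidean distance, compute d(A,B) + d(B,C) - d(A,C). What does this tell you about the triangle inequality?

d(A,B) = √(7² + 4² + 7²) = √114 ≈ 10.6771, d(B,C) = √(2² + 6² + 4²) = √56 ≈ 7.4833, d(A,C) = √(5² + 10² + 3²) = √134 ≈ 11.5758.
d(A,B) + d(B,C) - d(A,C) = 10.6771 + 7.4833 - 11.5758 = 18.1604 - 11.5758 = 6.5846 (to 4 decimal places). This is ≥ 0, so the triangle inequality holds for these points.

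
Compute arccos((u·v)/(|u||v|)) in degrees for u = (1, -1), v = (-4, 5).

With u = (1, -1), v = (-4, 5):
u·v = 1·(-4) + (-1)·5 = (-4) + (-5) = -9.
|u| = √(1² + (-1)²) = √2, |v| = √((-4)² + 5²) = √41, so |u||v| = √(2·41) = √82.
cos θ = (u·v)/(|u||v|) = -9/√82 ≈ -0.993884
θ = arccos(-0.993884) ≈ 173.66°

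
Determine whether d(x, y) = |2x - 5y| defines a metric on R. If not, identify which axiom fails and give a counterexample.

No. d fails symmetry: d(5, 7) = |2·5 - 5·7| = |-25| = 25, but d(7, 5) = |2·7 - 5·5| = |-11| = 11. Since 25 ≠ 11, d(x,y) ≠ d(y,x) in general.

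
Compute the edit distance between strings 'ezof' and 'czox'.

Let D[i][j] be the edit distance between the first i characters of 'ezof' and the first j characters of 'czox', with D[i][0] = i, D[0][j] = j, and D[i][j] = D[i-1][j-1] if the characters match, else 1 + min(D[i-1][j], D[i][j-1], D[i-1][j-1]). Filling the table (rows: prefixes of 'ezof', columns: prefixes of 'czox'):
     ε  c  z  o  x
  ε  0  1  2  3  4
  e  1  1  2  3  4
  z  2  2  1  2  3
  o  3  3  2  1  2
  f  4  4  3  2  2
The bottom-right entry gives D[4][4] = 2, so no sequence of fewer than 2 edits works. Backtracking through the table gives one optimal edit sequence (2 edits):
  ezof → czof (sub e→c @1)
  czof → czox (sub f→x @4)
Edit distance = 2.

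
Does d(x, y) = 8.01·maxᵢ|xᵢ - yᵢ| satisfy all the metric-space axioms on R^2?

Yes. The L∞ (Chebyshev) norm induces a metric on R^2, and multiplying a metric by a positive constant 8.01 > 0 preserves all four axioms: non-negativity (8.01·||x-y|| ≥ 0), identity (8.01·||x-y|| = 0 ⟺ ||x-y|| = 0 ⟺ x = y), symmetry (||x-y|| = ||y-x||), and the triangle inequality (8.01·||x-z|| ≤ 8.01·||x-y|| + 8.01·||y-z||). So d is a metric.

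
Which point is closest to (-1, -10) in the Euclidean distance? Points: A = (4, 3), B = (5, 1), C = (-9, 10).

Distances: d(A) ≈ 13.9284, d(B) ≈ 12.53, d(C) ≈ 21.5407. Nearest: B = (5, 1) with distance 12.53.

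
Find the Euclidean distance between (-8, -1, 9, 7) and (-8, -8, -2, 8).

√(Σ(x_i - y_i)²) = √((-8 - (-8))² + (-1 - (-8))² + (9 - (-2))² + (7 - 8)²)
= √(0² + 7² + 11² + (-1)²) = √(0 + 49 + 121 + 1) = √171 ≈ 13.0767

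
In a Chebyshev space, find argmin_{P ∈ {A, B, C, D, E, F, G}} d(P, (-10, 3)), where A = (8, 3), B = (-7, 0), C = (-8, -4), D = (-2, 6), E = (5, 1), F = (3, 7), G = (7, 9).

Distances: d(A) = 18, d(B) = 3, d(C) = 7, d(D) = 8, d(E) = 15, d(F) = 13, d(G) = 17. Nearest: B = (-7, 0) with distance 3.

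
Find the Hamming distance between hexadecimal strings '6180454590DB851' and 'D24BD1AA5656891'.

Differing positions: 1, 2, 3, 4, 5, 6, 7, 8, 9, 10, 11, 12, 14. Hamming distance = 13.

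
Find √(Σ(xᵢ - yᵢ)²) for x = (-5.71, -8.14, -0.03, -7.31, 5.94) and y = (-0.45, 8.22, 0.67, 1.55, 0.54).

√(Σ(x_i - y_i)²) = √((-5.71 - (-0.45))² + (-8.14 - 8.22)² + (-0.03 - 0.67)² + (-7.31 - 1.55)² + (5.94 - 0.54)²)
= √((-5.26)² + (-16.36)² + (-0.7)² + (-8.86)² + 5.4²) = √(27.6676 + 267.6496 + 0.49 + 78.4996 + 29.16) = √403.4668 ≈ 20.0865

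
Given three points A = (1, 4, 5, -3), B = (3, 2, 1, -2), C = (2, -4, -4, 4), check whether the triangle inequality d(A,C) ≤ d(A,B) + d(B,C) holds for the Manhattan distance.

d(A,B) = 2 + 2 + 4 + 1 = 9, d(B,C) = 1 + 6 + 5 + 6 = 18, d(A,C) = 1 + 8 + 9 + 7 = 25.
d(A,C) = 25 ≤ 9 + 18 = 27. Triangle inequality is satisfied.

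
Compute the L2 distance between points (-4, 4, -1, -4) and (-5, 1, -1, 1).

(Σ|x_i - y_i|^2)^(1/2) = (|-4 - (-5)|^2 + |4 - 1|^2 + |-1 - (-1)|^2 + |-4 - 1|^2)^(1/2)
= (1^2 + 3^2 + 0^2 + 5^2)^(1/2) = (1 + 9 + 0 + 25)^(1/2) = (35)^(1/2) ≈ 5.9161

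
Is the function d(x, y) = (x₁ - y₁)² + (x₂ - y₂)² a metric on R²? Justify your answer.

No. The squared Euclidean distance fails the triangle inequality. Counterexample: x = (0, 0), y = (1, 5), z = (2, 10). d(x,z) = 2² + 10² = 104, but d(x,y) + d(y,z) = (1² + 5²) + (1² + 5²) = 26 + 26 = 52. Since 104 > 52, the triangle inequality is violated. (Note: √d, the ordinary Euclidean distance, IS a metric.)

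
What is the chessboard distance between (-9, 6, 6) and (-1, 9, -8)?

max(|x_i - y_i|) = max(|-9 - (-1)|, |6 - 9|, |6 - (-8)|) = max(8, 3, 14) = 14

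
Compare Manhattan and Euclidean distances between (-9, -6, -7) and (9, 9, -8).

L1 = |-9 - 9| + |-6 - 9| + |-7 - (-8)| = 18 + 15 + 1 = 34
L2 = √(18² + 15² + 1²) = √550 ≈ 23.4521
L1 ≥ L2 always (equality iff movement is along one axis); L1 > L2 here.
Ratio L1/L2 = 34/√550 ≈ 1.4498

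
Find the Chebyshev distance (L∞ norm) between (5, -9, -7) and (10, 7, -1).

max(|x_i - y_i|) = max(|5 - 10|, |-9 - 7|, |-7 - (-1)|) = max(5, 16, 6) = 16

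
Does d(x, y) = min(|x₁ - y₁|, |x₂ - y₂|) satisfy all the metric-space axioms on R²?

No. d fails identity of indiscernibles: take x = (-4, 0) and y = (-4, 4). Then d(x,y) = min(|-4 - (-4)|, |0 - 4|) = min(0, 4) = 0, yet x ≠ y.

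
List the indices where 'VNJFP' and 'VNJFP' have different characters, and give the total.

Differing positions: none. Hamming distance = 0.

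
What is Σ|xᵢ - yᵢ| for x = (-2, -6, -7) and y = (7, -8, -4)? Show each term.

Σ|x_i - y_i| = |-2 - 7| + |-6 - (-8)| + |-7 - (-4)| = 9 + 2 + 3 = 14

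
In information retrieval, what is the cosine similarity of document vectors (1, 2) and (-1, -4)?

With u = (1, 2), v = (-1, -4):
u·v = 1·(-1) + 2·(-4) = (-1) + (-8) = -9.
|u| = √(1² + 2²) = √5, |v| = √((-1)² + (-4)²) = √17, so |u||v| = √(5·17) = √85.
cos θ = (u·v)/(|u||v|) = -9/√85 ≈ -0.9762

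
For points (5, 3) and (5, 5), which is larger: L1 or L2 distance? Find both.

L1 = |5 - 5| + |3 - 5| = 0 + 2 = 2
L2 = √(0² + 2²) = √4 = 2
L1 ≥ L2 always (equality iff movement is along one axis); L1 = L2 here (movement is along a single axis).
Ratio L1/L2 = 2/2 = 1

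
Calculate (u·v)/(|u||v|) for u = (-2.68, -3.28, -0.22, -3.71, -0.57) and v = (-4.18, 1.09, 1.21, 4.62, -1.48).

With u = (-2.68, -3.28, -0.22, -3.71, -0.57), v = (-4.18, 1.09, 1.21, 4.62, -1.48):
u·v = (-2.68)·(-4.18) + (-3.28)·1.09 + (-0.22)·1.21 + (-3.71)·4.62 + (-0.57)·(-1.48) = 11.2024 + (-3.5752) + (-0.2662) + (-17.1402) + 0.8436 = -8.9356.
|u| = √((-2.68)² + (-3.28)² + (-0.22)² + (-3.71)² + (-0.57)²) = √(7.1824 + 10.7584 + 0.0484 + 13.7641 + 0.3249) = √32.0782, |v| = √((-4.18)² + 1.09² + 1.21² + 4.62² + (-1.48)²) = √(17.4724 + 1.1881 + 1.4641 + 21.3444 + 2.1904) = √43.6594.
cos θ = (u·v)/(|u||v|) = -8.9356/(√32.0782·√43.6594) ≈ -0.2388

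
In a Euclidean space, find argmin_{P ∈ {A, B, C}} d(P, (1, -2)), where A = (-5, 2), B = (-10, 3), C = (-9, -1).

Distances: d(A) ≈ 7.2111, d(B) ≈ 12.083, d(C) ≈ 10.0499. Nearest: A = (-5, 2) with distance 7.2111.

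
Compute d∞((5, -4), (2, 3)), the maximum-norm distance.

max(|x_i - y_i|) = max(|5 - 2|, |-4 - 3|) = max(3, 7) = 7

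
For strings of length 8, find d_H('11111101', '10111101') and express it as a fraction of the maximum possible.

Differing positions: 2. Hamming distance = 1. The maximum possible Hamming distance for length-8 strings is 8, so d_H/8 = 1/8 = 0.125.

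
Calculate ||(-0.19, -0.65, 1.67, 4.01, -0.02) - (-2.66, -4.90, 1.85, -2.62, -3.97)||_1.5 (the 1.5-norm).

(Σ|x_i - y_i|^1.5)^(1/1.5) = (|-0.19 - (-2.66)|^1.5 + |-0.65 - (-4.9)|^1.5 + |1.67 - 1.85|^1.5 + |4.01 - (-2.62)|^1.5 + |-0.02 - (-3.97)|^1.5)^(1/1.5)
= (2.47^1.5 + 4.25^1.5 + 0.18^1.5 + 6.63^1.5 + 3.95^1.5)^(1/1.5) ≈ (3.8819 + 8.7616 + 0.0764 + 17.0714 + 7.8505)^(1/1.5) = (37.6418)^(1/1.5) ≈ 11.2317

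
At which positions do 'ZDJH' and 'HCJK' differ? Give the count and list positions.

Differing positions: 1, 2, 4. Hamming distance = 3.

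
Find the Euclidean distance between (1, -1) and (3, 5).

√(Σ(x_i - y_i)²) = √((1 - 3)² + (-1 - 5)²)
= √((-2)² + (-6)²) = √(4 + 36) = √40 ≈ 6.3246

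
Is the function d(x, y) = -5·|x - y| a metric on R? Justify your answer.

No. With c = -5 < 0, d fails non-negativity: d(6, 12) = -5·|6 - 12| = -5·6 = -30 < 0.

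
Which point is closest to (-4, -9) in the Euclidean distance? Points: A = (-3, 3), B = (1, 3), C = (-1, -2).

Distances: d(A) ≈ 12.0416, d(B) = 13, d(C) ≈ 7.6158. Nearest: C = (-1, -2) with distance 7.6158.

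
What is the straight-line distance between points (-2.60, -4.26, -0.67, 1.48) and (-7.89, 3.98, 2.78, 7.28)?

√(Σ(x_i - y_i)²) = √((-2.6 - (-7.89))² + (-4.26 - 3.98)² + (-0.67 - 2.78)² + (1.48 - 7.28)²)
= √(5.29² + (-8.24)² + (-3.45)² + (-5.8)²) = √(27.9841 + 67.8976 + 11.9025 + 33.64) = √141.4242 ≈ 11.8922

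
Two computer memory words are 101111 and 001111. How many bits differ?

Differing positions: 1. Hamming distance = 1.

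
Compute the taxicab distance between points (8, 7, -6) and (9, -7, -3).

Σ|x_i - y_i| = |8 - 9| + |7 - (-7)| + |-6 - (-3)| = 1 + 14 + 3 = 18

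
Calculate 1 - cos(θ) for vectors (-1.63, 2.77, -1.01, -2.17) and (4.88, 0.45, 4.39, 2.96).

With u = (-1.63, 2.77, -1.01, -2.17), v = (4.88, 0.45, 4.39, 2.96):
u·v = (-1.63)·4.88 + 2.77·0.45 + (-1.01)·4.39 + (-2.17)·2.96 = (-7.9544) + 1.2465 + (-4.4339) + (-6.4232) = -17.565.
|u| = √((-1.63)² + 2.77² + (-1.01)² + (-2.17)²) = √(2.6569 + 7.6729 + 1.0201 + 4.7089) = √16.0588, |v| = √(4.88² + 0.45² + 4.39² + 2.96²) = √(23.8144 + 0.2025 + 19.2721 + 8.7616) = √52.0506.
cos θ = (u·v)/(|u||v|) = -17.565/(√16.0588·√52.0506) ≈ -0.6075
Cosine distance = 1 - cos θ ≈ 1 - (-0.6075) = 1.6075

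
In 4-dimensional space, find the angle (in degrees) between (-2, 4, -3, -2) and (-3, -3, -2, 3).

With u = (-2, 4, -3, -2), v = (-3, -3, -2, 3):
u·v = (-2)·(-3) + 4·(-3) + (-3)·(-2) + (-2)·3 = 6 + (-12) + 6 + (-6) = -6.
|u| = √((-2)² + 4² + (-3)² + (-2)²) = √33, |v| = √((-3)² + (-3)² + (-2)² + 3²) = √31, so |u||v| = √(33·31) = √1023.
cos θ = (u·v)/(|u||v|) = -6/√1023 ≈ -0.187592
θ = arccos(-0.187592) ≈ 100.81°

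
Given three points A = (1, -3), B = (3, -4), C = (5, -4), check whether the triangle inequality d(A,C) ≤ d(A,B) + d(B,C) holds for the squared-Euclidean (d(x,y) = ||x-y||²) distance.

d(A,B) = 2² + 1² = 5, d(B,C) = 2² + 0² = 4, d(A,C) = 4² + 1² = 17.
d(A,C) = 17 > 5 + 4 = 9. Triangle inequality is VIOLATED. (Squared-Euclidean is not a metric — this is a counterexample.)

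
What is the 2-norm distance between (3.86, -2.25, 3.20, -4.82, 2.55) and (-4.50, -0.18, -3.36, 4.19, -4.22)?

(Σ|x_i - y_i|^2)^(1/2) = (|3.86 - (-4.5)|^2 + |-2.25 - (-0.18)|^2 + |3.2 - (-3.36)|^2 + |-4.82 - 4.19|^2 + |2.55 - (-4.22)|^2)^(1/2)
= (8.36^2 + 2.07^2 + 6.56^2 + 9.01^2 + 6.77^2)^(1/2) = (69.8896 + 4.2849 + 43.0336 + 81.1801 + 45.8329)^(1/2) = (244.2211)^(1/2) ≈ 15.6276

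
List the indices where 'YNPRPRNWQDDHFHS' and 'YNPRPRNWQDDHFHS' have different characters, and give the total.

Differing positions: none. Hamming distance = 0.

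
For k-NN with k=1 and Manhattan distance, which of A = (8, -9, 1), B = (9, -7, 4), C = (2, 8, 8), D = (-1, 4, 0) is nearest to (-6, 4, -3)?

Distances: d(A) = 31, d(B) = 33, d(C) = 23, d(D) = 8. Nearest: D = (-1, 4, 0) with distance 8.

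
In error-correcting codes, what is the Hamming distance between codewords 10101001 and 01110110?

Differing positions: 1, 2, 4, 5, 6, 7, 8. Hamming distance = 7.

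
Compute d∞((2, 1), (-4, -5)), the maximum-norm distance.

max(|x_i - y_i|) = max(|2 - (-4)|, |1 - (-5)|) = max(6, 6) = 6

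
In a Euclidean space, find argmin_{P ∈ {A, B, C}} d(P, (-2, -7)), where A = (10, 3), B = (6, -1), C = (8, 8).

Distances: d(A) ≈ 15.6205, d(B) = 10, d(C) ≈ 18.0278. Nearest: B = (6, -1) with distance 10.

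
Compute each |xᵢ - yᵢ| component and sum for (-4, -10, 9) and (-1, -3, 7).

Σ|x_i - y_i| = |-4 - (-1)| + |-10 - (-3)| + |9 - 7| = 3 + 7 + 2 = 12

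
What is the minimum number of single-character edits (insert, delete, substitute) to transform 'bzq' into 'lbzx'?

Let D[i][j] be the edit distance between the first i characters of 'bzq' and the first j characters of 'lbzx', with D[i][0] = i, D[0][j] = j, and D[i][j] = D[i-1][j-1] if the characters match, else 1 + min(D[i-1][j], D[i][j-1], D[i-1][j-1]). Filling the table (rows: prefixes of 'bzq', columns: prefixes of 'lbzx'):
     ε  l  b  z  x
  ε  0  1  2  3  4
  b  1  1  1  2  3
  z  2  2  2  1  2
  q  3  3  3  2  2
The bottom-right entry gives D[3][4] = 2, so no sequence of fewer than 2 edits works. Backtracking through the table gives one optimal edit sequence (2 edits):
  bzq → lbzq (ins l @1)
  lbzq → lbzx (sub q→x @4)
Edit distance = 2.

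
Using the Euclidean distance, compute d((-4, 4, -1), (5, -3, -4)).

(Σ|x_i - y_i|^2)^(1/2) = (|-4 - 5|^2 + |4 - (-3)|^2 + |-1 - (-4)|^2)^(1/2)
= (9^2 + 7^2 + 3^2)^(1/2) = (81 + 49 + 9)^(1/2) = (139)^(1/2) ≈ 11.7898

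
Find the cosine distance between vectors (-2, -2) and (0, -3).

With u = (-2, -2), v = (0, -3):
u·v = (-2)·0 + (-2)·(-3) = 0 + 6 = 6.
|u| = √((-2)² + (-2)²) = √8, |v| = √(0² + (-3)²) = √9, so |u||v| = √(8·9) = √72.
cos θ = (u·v)/(|u||v|) = 6/√72 ≈ 0.7071
Cosine distance = 1 - cos θ ≈ 1 - 0.7071 = 0.2929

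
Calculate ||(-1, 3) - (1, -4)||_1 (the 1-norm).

Σ|x_i - y_i| = |-1 - 1| + |3 - (-4)| = 2 + 7 = 9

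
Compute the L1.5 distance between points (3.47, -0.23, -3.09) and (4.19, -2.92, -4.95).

(Σ|x_i - y_i|^1.5)^(1/1.5) = (|3.47 - 4.19|^1.5 + |-0.23 - (-2.92)|^1.5 + |-3.09 - (-4.95)|^1.5)^(1/1.5)
= (0.72^1.5 + 2.69^1.5 + 1.86^1.5)^(1/1.5) ≈ (0.6109 + 4.4119 + 2.5367)^(1/1.5) = (7.5595)^(1/1.5) ≈ 3.8518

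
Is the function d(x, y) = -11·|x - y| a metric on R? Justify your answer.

No. With c = -11 < 0, d fails non-negativity: d(1, 8) = -11·|1 - 8| = -11·7 = -77 < 0.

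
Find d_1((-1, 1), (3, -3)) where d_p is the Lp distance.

Σ|x_i - y_i| = |-1 - 3| + |1 - (-3)| = 4 + 4 = 8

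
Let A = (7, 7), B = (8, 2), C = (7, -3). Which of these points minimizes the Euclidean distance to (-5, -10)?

Distances: d(A) ≈ 20.8087, d(B) ≈ 17.6918, d(C) ≈ 13.8924. Nearest: C = (7, -3) with distance 13.8924.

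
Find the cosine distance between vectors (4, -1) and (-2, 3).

With u = (4, -1), v = (-2, 3):
u·v = 4·(-2) + (-1)·3 = (-8) + (-3) = -11.
|u| = √(4² + (-1)²) = √17, |v| = √((-2)² + 3²) = √13, so |u||v| = √(17·13) = √221.
cos θ = (u·v)/(|u||v|) = -11/√221 ≈ -0.7399
Cosine distance = 1 - cos θ ≈ 1 - (-0.7399) = 1.7399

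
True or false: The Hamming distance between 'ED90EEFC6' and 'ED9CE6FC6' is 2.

Differing positions: 4, 6. Hamming distance = 2, so the claim is true.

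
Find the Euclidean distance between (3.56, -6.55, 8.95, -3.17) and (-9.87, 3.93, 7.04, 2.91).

√(Σ(x_i - y_i)²) = √((3.56 - (-9.87))² + (-6.55 - 3.93)² + (8.95 - 7.04)² + (-3.17 - 2.91)²)
= √(13.43² + (-10.48)² + 1.91² + (-6.08)²) = √(180.3649 + 109.8304 + 3.6481 + 36.9664) = √330.8098 ≈ 18.1882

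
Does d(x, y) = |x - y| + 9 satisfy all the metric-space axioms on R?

No. d fails identity of indiscernibles (specifically d(x,x) = 0): d(-1, -1) = |-1 - (-1)| + 9 = 0 + 9 = 9 ≠ 0.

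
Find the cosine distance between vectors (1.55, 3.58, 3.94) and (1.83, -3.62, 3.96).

With u = (1.55, 3.58, 3.94), v = (1.83, -3.62, 3.96):
u·v = 1.55·1.83 + 3.58·(-3.62) + 3.94·3.96 = 2.8365 + (-12.9596) + 15.6024 = 5.4793.
|u| = √(1.55² + 3.58² + 3.94²) = √(2.4025 + 12.8164 + 15.5236) = √30.7425, |v| = √(1.83² + (-3.62)² + 3.96²) = √(3.3489 + 13.1044 + 15.6816) = √32.1349.
cos θ = (u·v)/(|u||v|) = 5.4793/(√30.7425·√32.1349) ≈ 0.1743
Cosine distance = 1 - cos θ ≈ 1 - 0.1743 = 0.8257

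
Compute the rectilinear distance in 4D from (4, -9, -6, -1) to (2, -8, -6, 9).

Σ|x_i - y_i| = |4 - 2| + |-9 - (-8)| + |-6 - (-6)| + |-1 - 9| = 2 + 1 + 0 + 10 = 13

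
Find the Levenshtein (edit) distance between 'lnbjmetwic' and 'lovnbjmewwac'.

Let D[i][j] be the edit distance between the first i characters of 'lnbjmetwic' and the first j characters of 'lovnbjmewwac', with D[i][0] = i, D[0][j] = j, and D[i][j] = D[i-1][j-1] if the characters match, else 1 + min(D[i-1][j], D[i][j-1], D[i-1][j-1]). Filling the table (rows: prefixes of 'lnbjmetwic', columns: prefixes of 'lovnbjmewwac'):
     ε  l  o  v  n  b  j  m  e  w  w  a  c
  ε  0  1  2  3  4  5  6  7  8  9 10 11 12
  l  1  0  1  2  3  4  5  6  7  8  9 10 11
  n  2  1  1  2  2  3  4  5  6  7  8  9 10
  b  3  2  2  2  3  2  3  4  5  6  7  8  9
  j  4  3  3  3  3  3  2  3  4  5  6  7  8
  m  5  4  4  4  4  4  3  2  3  4  5  6  7
  e  6  5  5  5  5  5  4  3  2  3  4  5  6
  t  7  6  6  6  6  6  5  4  3  3  4  5  6
  w  8  7  7  7  7  7  6  5  4  3  3  4  5
  i  9  8  8  8  8  8  7  6  5  4  4  4  5
  c 10  9  9  9  9  9  8  7  6  5  5  5  4
The bottom-right entry gives D[10][12] = 4, so no sequence of fewer than 4 edits works. Backtracking through the table gives one optimal edit sequence (4 edits):
  lnbjmetwic → lonbjmetwic (ins o @2)
  lonbjmetwic → lovnbjmetwic (ins v @3)
  lovnbjmetwic → lovnbjmewwic (sub t→w @9)
  lovnbjmewwic → lovnbjmewwac (sub i→a @11)
Edit distance = 4.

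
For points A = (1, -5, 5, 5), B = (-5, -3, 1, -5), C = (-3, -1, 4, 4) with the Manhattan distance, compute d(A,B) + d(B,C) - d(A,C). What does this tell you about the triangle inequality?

d(A,B) = 6 + 2 + 4 + 10 = 22, d(B,C) = 2 + 2 + 3 + 9 = 16, d(A,C) = 4 + 4 + 1 + 1 = 10.
d(A,B) + d(B,C) - d(A,C) = 22 + 16 - 10 = 38 - 10 = 28. This is ≥ 0, so the triangle inequality holds for these points.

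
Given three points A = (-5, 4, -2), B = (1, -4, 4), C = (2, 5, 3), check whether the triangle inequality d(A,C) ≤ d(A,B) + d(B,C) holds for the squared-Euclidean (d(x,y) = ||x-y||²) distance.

d(A,B) = 6² + 8² + 6² = 136, d(B,C) = 1² + 9² + 1² = 83, d(A,C) = 7² + 1² + 5² = 75.
d(A,C) = 75 ≤ 136 + 83 = 219. Triangle inequality is satisfied.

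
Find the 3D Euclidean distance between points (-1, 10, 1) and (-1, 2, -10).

√(Σ(x_i - y_i)²) = √((-1 - (-1))² + (10 - 2)² + (1 - (-10))²)
= √(0² + 8² + 11²) = √(0 + 64 + 121) = √185 ≈ 13.6015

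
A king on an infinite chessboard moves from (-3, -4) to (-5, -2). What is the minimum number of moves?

max(|x_i - y_i|) = max(|-3 - (-5)|, |-4 - (-2)|) = max(2, 2) = 2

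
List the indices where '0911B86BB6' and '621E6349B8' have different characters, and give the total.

Differing positions: 1, 2, 4, 5, 6, 7, 8, 10. Hamming distance = 8.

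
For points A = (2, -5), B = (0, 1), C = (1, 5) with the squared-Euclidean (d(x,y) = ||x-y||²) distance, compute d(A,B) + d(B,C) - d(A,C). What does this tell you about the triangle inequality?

d(A,B) = 2² + 6² = 40, d(B,C) = 1² + 4² = 17, d(A,C) = 1² + 10² = 101.
d(A,B) + d(B,C) - d(A,C) = 40 + 17 - 101 = 57 - 101 = -44. This is < 0, so the triangle inequality FAILS for these points (squared-Euclidean is not a metric).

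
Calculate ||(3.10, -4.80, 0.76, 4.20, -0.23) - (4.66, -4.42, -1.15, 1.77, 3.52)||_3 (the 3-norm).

(Σ|x_i - y_i|^3)^(1/3) = (|3.1 - 4.66|^3 + |-4.8 - (-4.42)|^3 + |0.76 - (-1.15)|^3 + |4.2 - 1.77|^3 + |-0.23 - 3.52|^3)^(1/3)
= (1.56^3 + 0.38^3 + 1.91^3 + 2.43^3 + 3.75^3)^(1/3) ≈ (3.7964 + 0.0549 + 6.9679 + 14.3489 + 52.7344)^(1/3) = (77.9025)^(1/3) ≈ 4.2709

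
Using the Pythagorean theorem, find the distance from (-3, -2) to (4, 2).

√(Σ(x_i - y_i)²) = √((-3 - 4)² + (-2 - 2)²)
= √((-7)² + (-4)²) = √(49 + 16) = √65 ≈ 8.0623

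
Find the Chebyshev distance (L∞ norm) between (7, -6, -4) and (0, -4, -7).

max(|x_i - y_i|) = max(|7 - 0|, |-6 - (-4)|, |-4 - (-7)|) = max(7, 2, 3) = 7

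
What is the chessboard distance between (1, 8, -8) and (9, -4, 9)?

max(|x_i - y_i|) = max(|1 - 9|, |8 - (-4)|, |-8 - 9|) = max(8, 12, 17) = 17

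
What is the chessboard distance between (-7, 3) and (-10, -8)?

max(|x_i - y_i|) = max(|-7 - (-10)|, |3 - (-8)|) = max(3, 11) = 11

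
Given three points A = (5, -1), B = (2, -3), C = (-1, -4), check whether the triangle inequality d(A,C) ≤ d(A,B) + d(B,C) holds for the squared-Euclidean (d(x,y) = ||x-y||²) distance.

d(A,B) = 3² + 2² = 13, d(B,C) = 3² + 1² = 10, d(A,C) = 6² + 3² = 45.
d(A,C) = 45 > 13 + 10 = 23. Triangle inequality is VIOLATED. (Squared-Euclidean is not a metric — this is a counterexample.)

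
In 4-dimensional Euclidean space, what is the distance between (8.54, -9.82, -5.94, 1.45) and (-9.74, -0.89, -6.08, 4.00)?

√(Σ(x_i - y_i)²) = √((8.54 - (-9.74))² + (-9.82 - (-0.89))² + (-5.94 - (-6.08))² + (1.45 - 4)²)
= √(18.28² + (-8.93)² + 0.14² + (-2.55)²) = √(334.1584 + 79.7449 + 0.0196 + 6.5025) = √420.4254 ≈ 20.5043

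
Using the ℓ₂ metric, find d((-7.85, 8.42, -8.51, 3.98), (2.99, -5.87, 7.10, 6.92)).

√(Σ(x_i - y_i)²) = √((-7.85 - 2.99)² + (8.42 - (-5.87))² + (-8.51 - 7.1)² + (3.98 - 6.92)²)
= √((-10.84)² + 14.29² + (-15.61)² + (-2.94)²) = √(117.5056 + 204.2041 + 243.6721 + 8.6436) = √574.0254 ≈ 23.9588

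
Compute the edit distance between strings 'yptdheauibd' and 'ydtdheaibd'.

Let D[i][j] be the edit distance between the first i characters of 'yptdheauibd' and the first j characters of 'ydtdheaibd', with D[i][0] = i, D[0][j] = j, and D[i][j] = D[i-1][j-1] if the characters match, else 1 + min(D[i-1][j], D[i][j-1], D[i-1][j-1]). Filling the table (rows: prefixes of 'yptdheauibd', columns: prefixes of 'ydtdheaibd'):
     ε  y  d  t  d  h  e  a  i  b  d
  ε  0  1  2  3  4  5  6  7  8  9 10
  y  1  0  1  2  3  4  5  6  7  8  9
  p  2  1  1  2  3  4  5  6  7  8  9
  t  3  2  2  1  2  3  4  5  6  7  8
  d  4  3  2  2  1  2  3  4  5  6  7
  h  5  4  3  3  2  1  2  3  4  5  6
  e  6  5  4  4  3  2  1  2  3  4  5
  a  7  6  5  5  4  3  2  1  2  3  4
  u  8  7  6  6  5  4  3  2  2  3  4
  i  9  8  7  7  6  5  4  3  2  3  4
  b 10  9  8  8  7  6  5  4  3  2  3
  d 11 10  9  9  8  7  6  5  4  3  2
The bottom-right entry gives D[11][10] = 2, so no sequence of fewer than 2 edits works. Backtracking through the table gives one optimal edit sequence (2 edits):
  yptdheauibd → ydtdheauibd (sub p→d @2)
  ydtdheauibd → ydtdheaibd (del u @8)
Edit distance = 2.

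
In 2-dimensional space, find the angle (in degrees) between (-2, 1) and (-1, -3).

With u = (-2, 1), v = (-1, -3):
u·v = (-2)·(-1) + 1·(-3) = 2 + (-3) = -1.
|u| = √((-2)² + 1²) = √5, |v| = √((-1)² + (-3)²) = √10, so |u||v| = √(5·10) = √50.
cos θ = (u·v)/(|u||v|) = -1/√50 ≈ -0.141421
θ = arccos(-0.141421) ≈ 98.13°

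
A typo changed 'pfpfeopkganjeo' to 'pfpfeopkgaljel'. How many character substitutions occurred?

Differing positions: 11, 14. Hamming distance = 2.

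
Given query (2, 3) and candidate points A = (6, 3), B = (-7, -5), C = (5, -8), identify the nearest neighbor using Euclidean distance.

Distances: d(A) = 4, d(B) ≈ 12.0416, d(C) ≈ 11.4018. Nearest: A = (6, 3) with distance 4.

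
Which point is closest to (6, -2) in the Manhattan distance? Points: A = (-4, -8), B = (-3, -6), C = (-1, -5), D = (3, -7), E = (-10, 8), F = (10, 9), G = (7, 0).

Distances: d(A) = 16, d(B) = 13, d(C) = 10, d(D) = 8, d(E) = 26, d(F) = 15, d(G) = 3. Nearest: G = (7, 0) with distance 3.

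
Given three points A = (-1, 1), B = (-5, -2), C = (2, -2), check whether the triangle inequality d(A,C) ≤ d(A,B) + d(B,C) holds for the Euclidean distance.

d(A,B) = √(4² + 3²) = √25 = 5, d(B,C) = √(7² + 0²) = √49 = 7, d(A,C) = √(3² + 3²) = √18 ≈ 4.2426.
d(A,C) ≈ 4.2426 ≤ 5 + 7 = 12. Triangle inequality is satisfied.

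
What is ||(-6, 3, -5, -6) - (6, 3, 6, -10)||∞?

max(|x_i - y_i|) = max(|-6 - 6|, |3 - 3|, |-5 - 6|, |-6 - (-10)|) = max(12, 0, 11, 4) = 12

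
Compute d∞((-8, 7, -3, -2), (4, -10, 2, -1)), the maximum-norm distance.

max(|x_i - y_i|) = max(|-8 - 4|, |7 - (-10)|, |-3 - 2|, |-2 - (-1)|) = max(12, 17, 5, 1) = 17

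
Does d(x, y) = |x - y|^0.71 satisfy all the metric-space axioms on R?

Yes. With 0 < p = 0.71 ≤ 1, d(x,y) = |x-y|^0.71 is a metric on R. Non-negativity and symmetry are immediate; |x-y|^0.71 = 0 ⟺ |x-y| = 0 ⟺ x = y. For the triangle inequality, the function t ↦ t^0.71 is subadditive on [0,∞) when p ≤ 1, so |x-z|^0.71 ≤ (|x-y| + |y-z|)^0.71 ≤ |x-y|^0.71 + |y-z|^0.71.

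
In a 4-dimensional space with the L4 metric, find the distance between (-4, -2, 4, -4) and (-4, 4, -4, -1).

(Σ|x_i - y_i|^4)^(1/4) = (|-4 - (-4)|^4 + |-2 - 4|^4 + |4 - (-4)|^4 + |-4 - (-1)|^4)^(1/4)
= (0^4 + 6^4 + 8^4 + 3^4)^(1/4) = (0 + 1296 + 4096 + 81)^(1/4) = (5473)^(1/4) ≈ 8.6011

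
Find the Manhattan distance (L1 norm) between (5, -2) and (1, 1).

Σ|x_i - y_i| = |5 - 1| + |-2 - 1| = 4 + 3 = 7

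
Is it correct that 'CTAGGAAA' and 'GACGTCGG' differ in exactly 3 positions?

Differing positions: 1, 2, 3, 5, 6, 7, 8. Hamming distance = 7, so the claim that d_H = 3 is false.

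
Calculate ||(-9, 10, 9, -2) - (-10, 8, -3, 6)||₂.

√(Σ(x_i - y_i)²) = √((-9 - (-10))² + (10 - 8)² + (9 - (-3))² + (-2 - 6)²)
= √(1² + 2² + 12² + (-8)²) = √(1 + 4 + 144 + 64) = √213 ≈ 14.5945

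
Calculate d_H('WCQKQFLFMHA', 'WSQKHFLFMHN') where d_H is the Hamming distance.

Differing positions: 2, 5, 11. Hamming distance = 3.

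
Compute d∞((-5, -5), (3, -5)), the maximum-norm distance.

max(|x_i - y_i|) = max(|-5 - 3|, |-5 - (-5)|) = max(8, 0) = 8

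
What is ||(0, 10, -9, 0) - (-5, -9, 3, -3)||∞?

max(|x_i - y_i|) = max(|0 - (-5)|, |10 - (-9)|, |-9 - 3|, |0 - (-3)|) = max(5, 19, 12, 3) = 19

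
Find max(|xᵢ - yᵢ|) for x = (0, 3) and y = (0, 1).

max(|x_i - y_i|) = max(|0 - 0|, |3 - 1|) = max(0, 2) = 2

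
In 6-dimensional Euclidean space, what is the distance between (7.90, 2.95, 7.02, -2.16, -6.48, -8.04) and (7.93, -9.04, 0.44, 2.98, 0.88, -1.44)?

√(Σ(x_i - y_i)²) = √((7.9 - 7.93)² + (2.95 - (-9.04))² + (7.02 - 0.44)² + (-2.16 - 2.98)² + (-6.48 - 0.88)² + (-8.04 - (-1.44))²)
= √((-0.03)² + 11.99² + 6.58² + (-5.14)² + (-7.36)² + (-6.6)²) = √(0.0009 + 143.7601 + 43.2964 + 26.4196 + 54.1696 + 43.56) = √311.2066 ≈ 17.641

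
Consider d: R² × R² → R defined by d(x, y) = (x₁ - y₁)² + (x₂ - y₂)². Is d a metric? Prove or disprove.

No. The squared Euclidean distance fails the triangle inequality. Counterexample: x = (0, 0), y = (1, 2), z = (2, 4). d(x,z) = 2² + 4² = 20, but d(x,y) + d(y,z) = (1² + 2²) + (1² + 2²) = 5 + 5 = 10. Since 20 > 10, the triangle inequality is violated. (Note: √d, the ordinary Euclidean distance, IS a metric.)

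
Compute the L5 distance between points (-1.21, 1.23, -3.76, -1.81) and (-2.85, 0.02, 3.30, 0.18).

(Σ|x_i - y_i|^5)^(1/5) = (|-1.21 - (-2.85)|^5 + |1.23 - 0.02|^5 + |-3.76 - 3.3|^5 + |-1.81 - 0.18|^5)^(1/5)
= (1.64^5 + 1.21^5 + 7.06^5 + 1.99^5)^(1/5) ≈ (11.8637 + 2.5937 + 17539.7543 + 31.208)^(1/5) = (17585.4197)^(1/5) ≈ 7.0637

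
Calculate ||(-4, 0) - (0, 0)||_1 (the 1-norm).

Σ|x_i - y_i| = |-4 - 0| + |0 - 0| = 4 + 0 = 4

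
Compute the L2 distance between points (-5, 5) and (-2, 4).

(Σ|x_i - y_i|^2)^(1/2) = (|-5 - (-2)|^2 + |5 - 4|^2)^(1/2)
= (3^2 + 1^2)^(1/2) = (9 + 1)^(1/2) = (10)^(1/2) ≈ 3.1623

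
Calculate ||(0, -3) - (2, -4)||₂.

√(Σ(x_i - y_i)²) = √((0 - 2)² + (-3 - (-4))²)
= √((-2)² + 1²) = √(4 + 1) = √5 ≈ 2.2361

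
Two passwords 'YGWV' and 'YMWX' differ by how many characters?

Differing positions: 2, 4. Hamming distance = 2.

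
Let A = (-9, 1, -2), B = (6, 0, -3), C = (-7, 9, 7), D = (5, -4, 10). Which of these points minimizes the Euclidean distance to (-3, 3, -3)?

Distances: d(A) ≈ 6.4031, d(B) ≈ 9.4868, d(C) ≈ 12.3288, d(D) ≈ 16.7929. Nearest: A = (-9, 1, -2) with distance 6.4031.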